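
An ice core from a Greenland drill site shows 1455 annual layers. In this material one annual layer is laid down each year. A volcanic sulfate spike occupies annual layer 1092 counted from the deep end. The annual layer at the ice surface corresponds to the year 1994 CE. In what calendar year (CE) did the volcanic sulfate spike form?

1631 CE

1455 − 1092 = 363 annual layers lie beyond the volcanic sulfate spike toward the ice surface.
Counting back 363 years from 1994 CE places the volcanic sulfate spike in 1994 − 363 = 1631 CE.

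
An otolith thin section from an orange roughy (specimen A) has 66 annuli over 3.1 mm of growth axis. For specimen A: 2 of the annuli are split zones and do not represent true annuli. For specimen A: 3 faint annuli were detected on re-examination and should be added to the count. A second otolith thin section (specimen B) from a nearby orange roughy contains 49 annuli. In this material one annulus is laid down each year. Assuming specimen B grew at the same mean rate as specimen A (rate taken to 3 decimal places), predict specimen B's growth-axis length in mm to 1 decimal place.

2.3 mm

Specimen A: correcting the raw count gives 66 − 2 + 3 = 67 true annuli.
A: 3.1 mm over 67 years gives 3.1 / 67 ≈ 0.046 mm/yr.
Length of B = 0.046 × 49 = 2.3 mm.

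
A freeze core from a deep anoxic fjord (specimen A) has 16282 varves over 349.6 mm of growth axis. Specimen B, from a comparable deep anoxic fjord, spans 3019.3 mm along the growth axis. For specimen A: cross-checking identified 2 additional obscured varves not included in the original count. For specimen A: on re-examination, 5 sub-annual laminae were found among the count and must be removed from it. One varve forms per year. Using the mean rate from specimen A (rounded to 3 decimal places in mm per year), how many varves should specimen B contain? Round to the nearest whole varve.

Specimen A: adjusted count: 16282 − 5 + 2 = 16279 varves.
A: Mean rate = 349.6 mm / 16279 years ≈ 0.021 mm per year.
B spans 3019.3 / 0.021 = 143776.19 years ≈ 143776 varves.

143776 varves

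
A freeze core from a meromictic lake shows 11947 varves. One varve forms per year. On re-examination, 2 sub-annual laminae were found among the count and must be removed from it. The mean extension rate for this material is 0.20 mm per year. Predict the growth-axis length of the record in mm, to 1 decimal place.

Correcting the raw count gives 11947 − 2 = 11945 true varves.
11945 years at 0.20 mm/year gives 0.20 × 11945 = 2389.0 mm.

2389.0 mm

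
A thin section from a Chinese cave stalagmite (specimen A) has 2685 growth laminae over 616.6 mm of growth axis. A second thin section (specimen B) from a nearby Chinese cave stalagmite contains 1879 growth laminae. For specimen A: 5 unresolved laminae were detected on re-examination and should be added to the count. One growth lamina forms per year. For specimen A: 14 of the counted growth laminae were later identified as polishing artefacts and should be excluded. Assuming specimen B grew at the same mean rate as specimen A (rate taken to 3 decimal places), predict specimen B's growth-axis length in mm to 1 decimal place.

Specimen A: correcting the raw count gives 2685 − 14 + 5 = 2676 true growth laminae.
A: Mean rate = 616.6 mm / 2676 years ≈ 0.230 mm/yr.
B's length ≈ 0.230 × 1879 = 432.2 mm.

432.2 mm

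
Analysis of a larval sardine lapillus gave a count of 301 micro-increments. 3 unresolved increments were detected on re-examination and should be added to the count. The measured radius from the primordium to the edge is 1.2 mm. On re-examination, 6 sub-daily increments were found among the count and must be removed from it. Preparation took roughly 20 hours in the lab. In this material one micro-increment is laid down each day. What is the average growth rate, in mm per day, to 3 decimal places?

0.004 mm per day

Correcting the raw count gives 301 − 6 + 3 = 298 true micro-increments.
Mean rate = 1.2 mm / 298 days ≈ 0.004 mm per day.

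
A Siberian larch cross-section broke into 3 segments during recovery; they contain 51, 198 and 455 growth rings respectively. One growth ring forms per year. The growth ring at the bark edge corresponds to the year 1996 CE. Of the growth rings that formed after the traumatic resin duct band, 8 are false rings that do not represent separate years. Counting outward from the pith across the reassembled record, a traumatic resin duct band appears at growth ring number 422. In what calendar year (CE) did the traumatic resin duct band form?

1722 CE

Total growth rings = 51 + 198 + 455 = 704.
Between growth ring 422 and the bark edge there are 704 − 422 = 282 growth rings.
Excluding 8 false growth rings: 282 − 8 = 274.
1996 − 274 = 1722 CE.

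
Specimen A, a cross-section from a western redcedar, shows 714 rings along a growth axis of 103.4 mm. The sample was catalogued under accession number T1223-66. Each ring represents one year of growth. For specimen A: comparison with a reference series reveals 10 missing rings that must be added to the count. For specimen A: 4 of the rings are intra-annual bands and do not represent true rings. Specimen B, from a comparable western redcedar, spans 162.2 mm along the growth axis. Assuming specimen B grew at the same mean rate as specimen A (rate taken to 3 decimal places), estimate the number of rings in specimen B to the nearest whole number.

Specimen A: true ring count = 714 − 4 + 10 = 720.
A: Mean rate = 103.4 mm / 720 years ≈ 0.144 mm per year.
Specimen B: 162.2 mm / 0.144 mm per year = 1126.39 years ≈ 1126 rings.

1126 rings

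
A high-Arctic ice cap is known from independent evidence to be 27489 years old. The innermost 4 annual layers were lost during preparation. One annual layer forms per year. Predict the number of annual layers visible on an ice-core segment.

27485 annual layers

One annual layer per year gives 27489 annual layers over 27489 years.
Subtracting the 4 annual layers not captured gives 27489 − 4 = 27485 annual layers in the record.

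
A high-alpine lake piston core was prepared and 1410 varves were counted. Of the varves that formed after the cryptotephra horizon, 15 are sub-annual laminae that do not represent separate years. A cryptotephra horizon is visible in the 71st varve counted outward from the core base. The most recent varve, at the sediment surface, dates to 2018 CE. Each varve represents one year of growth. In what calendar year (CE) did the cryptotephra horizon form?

694 CE

The cryptotephra horizon sits at varve 71 from the core base, so 1410 − 71 = 1339 varves formed after it.
1339 − 15 false = 1324 true varves after the cryptotephra horizon.
The varve at the sediment surface is 2018 CE, so the cryptotephra horizon dates to 2018 − 1324 = 694 CE.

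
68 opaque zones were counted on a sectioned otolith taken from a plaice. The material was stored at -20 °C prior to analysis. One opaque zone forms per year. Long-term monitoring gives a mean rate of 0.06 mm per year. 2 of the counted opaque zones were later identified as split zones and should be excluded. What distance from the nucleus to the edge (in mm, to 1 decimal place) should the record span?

After corrections the count is 68 − 2 = 66 opaque zones.
Predicted length = 0.06 mm/year × 66 years = 4.0 mm.

4.0 mm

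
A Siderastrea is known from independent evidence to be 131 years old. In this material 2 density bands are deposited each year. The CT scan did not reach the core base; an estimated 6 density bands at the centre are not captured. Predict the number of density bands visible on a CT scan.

256 density bands

131 years at 2 density bands per year gives 131 × 2 = 262 density bands.
Less the 6 uncaptured density bands: 262 − 6 = 256.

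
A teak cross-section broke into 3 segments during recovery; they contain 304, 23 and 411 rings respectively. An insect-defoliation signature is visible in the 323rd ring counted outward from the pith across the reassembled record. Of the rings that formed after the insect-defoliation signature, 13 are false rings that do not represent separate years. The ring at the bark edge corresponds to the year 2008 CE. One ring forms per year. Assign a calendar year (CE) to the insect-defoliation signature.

Total rings = 304 + 23 + 411 = 738.
Between ring 323 and the bark edge there are 738 − 323 = 415 rings.
415 − 13 false = 402 true rings after the insect-defoliation signature.
Counting back 402 years from 2008 CE places the insect-defoliation signature in 2008 − 402 = 1606 CE.

1606 CE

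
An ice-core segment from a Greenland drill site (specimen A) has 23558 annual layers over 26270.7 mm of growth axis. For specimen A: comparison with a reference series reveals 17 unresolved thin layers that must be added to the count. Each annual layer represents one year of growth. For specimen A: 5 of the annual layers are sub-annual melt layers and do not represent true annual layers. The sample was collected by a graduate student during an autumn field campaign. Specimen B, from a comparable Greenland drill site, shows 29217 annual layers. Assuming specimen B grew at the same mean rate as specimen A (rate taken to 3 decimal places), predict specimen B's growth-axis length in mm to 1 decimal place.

Specimen A: after corrections the count is 23558 − 5 + 17 = 23570 annual layers.
A: 26270.7 mm over 23570 years gives 26270.7 / 23570 ≈ 1.115 mm/year.
Length of B = 1.115 × 29217 = 32577.0 mm.

32577.0 mm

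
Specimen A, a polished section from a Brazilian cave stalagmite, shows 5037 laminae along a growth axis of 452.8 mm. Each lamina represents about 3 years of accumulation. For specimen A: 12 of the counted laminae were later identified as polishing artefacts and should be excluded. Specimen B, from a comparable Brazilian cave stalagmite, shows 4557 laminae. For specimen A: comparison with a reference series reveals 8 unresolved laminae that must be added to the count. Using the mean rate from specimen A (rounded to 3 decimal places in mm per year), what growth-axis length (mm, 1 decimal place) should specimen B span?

410.1 mm

Specimen A: correcting the raw count gives 5037 − 12 + 8 = 5033 true laminae.
Specimen A: at 3 years per lamina, 5033 × 3 = 15099 years.
A: Mean rate = 452.8 mm / 15099 years ≈ 0.030 mm/yr.
Specimen B: at 3 years per lamina, 4557 × 3 = 13671 years. For B, 0.030 mm/year × 13671 years = 410.1 mm.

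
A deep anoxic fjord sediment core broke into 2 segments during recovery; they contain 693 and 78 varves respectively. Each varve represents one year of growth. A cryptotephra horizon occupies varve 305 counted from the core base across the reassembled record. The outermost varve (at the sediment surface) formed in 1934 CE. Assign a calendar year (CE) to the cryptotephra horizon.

Total varves = 693 + 78 = 771.
771 − 305 = 466 varves lie beyond the cryptotephra horizon toward the sediment surface.
The varve at the sediment surface is 1934 CE, so the cryptotephra horizon dates to 1934 − 466 = 1468 CE.

1468 CE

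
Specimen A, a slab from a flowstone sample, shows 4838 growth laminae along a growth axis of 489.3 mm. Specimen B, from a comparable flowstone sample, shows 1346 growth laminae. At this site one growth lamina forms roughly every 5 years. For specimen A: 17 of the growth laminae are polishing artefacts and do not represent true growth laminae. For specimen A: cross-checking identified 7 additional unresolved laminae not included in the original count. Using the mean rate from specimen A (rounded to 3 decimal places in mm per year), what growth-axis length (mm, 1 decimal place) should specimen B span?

Specimen A: after corrections the count is 4838 − 17 + 7 = 4828 growth laminae.
Specimen A: multiplying by 5 years per growth lamina: 4828 × 5 = 24140 years.
A: Extension rate ≈ 489.3 / 24140 = 0.020 mm per year.
Specimen B: 1346 growth laminae at 5 years each span 1346 × 5 = 6730 years. For B, 0.020 mm/year × 6730 years = 134.6 mm.

134.6 mm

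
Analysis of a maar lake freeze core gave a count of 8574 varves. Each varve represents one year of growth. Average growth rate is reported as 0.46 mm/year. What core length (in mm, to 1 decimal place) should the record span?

3944.0 mm

The record spans 8574 years at 0.46 mm per year.
Length ≈ 0.46 × 8574 = 3944.0 mm.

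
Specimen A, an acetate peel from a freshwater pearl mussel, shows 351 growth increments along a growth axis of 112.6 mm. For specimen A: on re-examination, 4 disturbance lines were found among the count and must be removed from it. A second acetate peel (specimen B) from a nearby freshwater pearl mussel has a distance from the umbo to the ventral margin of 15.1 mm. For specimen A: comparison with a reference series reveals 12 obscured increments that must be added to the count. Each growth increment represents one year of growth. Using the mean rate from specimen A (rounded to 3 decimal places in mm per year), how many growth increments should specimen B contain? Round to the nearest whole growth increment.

Specimen A: adjusted count: 351 − 4 + 12 = 359 growth increments.
A: Mean rate = 112.6 mm / 359 years ≈ 0.314 mm/year.
B spans 15.1 / 0.314 = 48.09 years ≈ 48 growth increments.

48 growth increments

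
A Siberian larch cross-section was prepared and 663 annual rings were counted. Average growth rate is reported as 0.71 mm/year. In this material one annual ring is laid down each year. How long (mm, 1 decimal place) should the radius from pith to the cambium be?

470.7 mm

663 years of growth are recorded.
Length ≈ 0.71 × 663 = 470.7 mm.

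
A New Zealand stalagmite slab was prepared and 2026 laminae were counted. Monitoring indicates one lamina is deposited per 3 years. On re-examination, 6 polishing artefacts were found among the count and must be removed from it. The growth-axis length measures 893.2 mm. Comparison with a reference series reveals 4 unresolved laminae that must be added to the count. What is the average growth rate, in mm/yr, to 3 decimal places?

Correcting the raw count gives 2026 − 6 + 4 = 2024 true laminae.
At 3 years per lamina, 2024 × 3 = 6072 years.
Mean rate = 893.2 mm / 6072 years ≈ 0.147 mm/yr.

0.147 mm/yr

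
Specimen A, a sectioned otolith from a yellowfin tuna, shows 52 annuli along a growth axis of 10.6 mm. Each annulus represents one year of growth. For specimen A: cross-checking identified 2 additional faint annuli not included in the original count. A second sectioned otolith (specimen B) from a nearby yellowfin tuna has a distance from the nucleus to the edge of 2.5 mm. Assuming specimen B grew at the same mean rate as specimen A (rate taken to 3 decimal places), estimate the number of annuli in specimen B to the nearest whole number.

Specimen A: after corrections the count is 52 + 2 = 54 annuli.
A: Extension rate ≈ 10.6 / 54 = 0.196 mm/yr.
Specimen B: 2.5 mm / 0.196 mm per year = 12.76 years ≈ 13 annuli.

13 annuli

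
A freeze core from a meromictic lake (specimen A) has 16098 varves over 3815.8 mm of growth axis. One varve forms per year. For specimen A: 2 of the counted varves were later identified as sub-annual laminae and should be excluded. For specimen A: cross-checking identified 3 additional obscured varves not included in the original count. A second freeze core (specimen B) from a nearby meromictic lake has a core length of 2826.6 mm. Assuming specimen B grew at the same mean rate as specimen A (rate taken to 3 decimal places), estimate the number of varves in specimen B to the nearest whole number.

Specimen A: after corrections the count is 16098 − 2 + 3 = 16099 varves.
A: Extension rate ≈ 3815.8 / 16099 = 0.237 mm/yr.
For B, 2826.6 / 0.237 = 11926.58 years ≈ 11927 varves.

11927 varves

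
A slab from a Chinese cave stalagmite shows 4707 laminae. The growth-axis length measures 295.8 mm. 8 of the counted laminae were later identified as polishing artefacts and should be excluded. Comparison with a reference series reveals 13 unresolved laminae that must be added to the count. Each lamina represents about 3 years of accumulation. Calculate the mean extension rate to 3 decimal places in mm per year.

0.021 mm per year

Adjusted count: 4707 − 8 + 13 = 4712 laminae.
4712 laminae at 3 years each span 4712 × 3 = 14136 years.
295.8 mm over 14136 years gives 295.8 / 14136 ≈ 0.021 mm per year.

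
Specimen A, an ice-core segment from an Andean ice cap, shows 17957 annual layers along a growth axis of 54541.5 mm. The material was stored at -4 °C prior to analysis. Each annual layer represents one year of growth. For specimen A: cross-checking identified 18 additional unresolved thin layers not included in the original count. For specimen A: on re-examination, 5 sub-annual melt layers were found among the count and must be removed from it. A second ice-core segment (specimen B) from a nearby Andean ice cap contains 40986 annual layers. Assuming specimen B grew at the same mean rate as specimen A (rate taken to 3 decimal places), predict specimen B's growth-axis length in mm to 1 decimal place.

124392.5 mm

Specimen A: after corrections the count is 17957 − 5 + 18 = 17970 annual layers.
A: 54541.5 mm over 17970 years gives 54541.5 / 17970 ≈ 3.035 mm/yr.
Length of B = 3.035 × 40986 = 124392.5 mm.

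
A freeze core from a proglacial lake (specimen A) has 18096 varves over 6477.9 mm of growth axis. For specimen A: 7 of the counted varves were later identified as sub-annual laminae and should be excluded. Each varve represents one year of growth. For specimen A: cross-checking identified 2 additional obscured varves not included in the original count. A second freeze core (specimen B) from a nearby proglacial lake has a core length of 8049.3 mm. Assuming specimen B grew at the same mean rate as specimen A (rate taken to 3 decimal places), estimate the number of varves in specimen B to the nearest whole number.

22484 varves

Specimen A: after corrections the count is 18096 − 7 + 2 = 18091 varves.
A: Mean rate = 6477.9 mm / 18091 years ≈ 0.358 mm per year.
Specimen B: 8049.3 mm / 0.358 mm per year = 22484.08 years ≈ 22484 varves.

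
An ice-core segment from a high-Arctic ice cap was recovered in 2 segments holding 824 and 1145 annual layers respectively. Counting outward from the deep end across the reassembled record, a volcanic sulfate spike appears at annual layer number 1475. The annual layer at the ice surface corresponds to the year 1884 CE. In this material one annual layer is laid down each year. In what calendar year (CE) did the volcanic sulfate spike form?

1390 CE

Total annual layers = 824 + 1145 = 1969.
1969 − 1475 = 494 annual layers lie beyond the volcanic sulfate spike toward the ice surface.
1884 − 494 = 1390 CE.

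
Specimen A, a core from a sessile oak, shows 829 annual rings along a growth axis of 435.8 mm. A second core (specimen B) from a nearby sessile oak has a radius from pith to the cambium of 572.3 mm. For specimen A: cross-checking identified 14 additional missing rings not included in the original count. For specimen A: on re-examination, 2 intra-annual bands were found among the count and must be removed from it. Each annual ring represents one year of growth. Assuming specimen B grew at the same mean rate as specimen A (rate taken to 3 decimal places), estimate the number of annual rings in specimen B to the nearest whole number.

1105 annual rings

Specimen A: after corrections the count is 829 − 2 + 14 = 841 annual rings.
A: Mean rate = 435.8 mm / 841 years ≈ 0.518 mm/yr.
B spans 572.3 / 0.518 = 1104.83 years ≈ 1105 annual rings.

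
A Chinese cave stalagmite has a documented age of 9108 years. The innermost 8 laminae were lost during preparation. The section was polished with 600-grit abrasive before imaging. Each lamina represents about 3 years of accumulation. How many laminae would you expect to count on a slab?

Expected laminae: 9108 / 3 = 3036.
Subtracting the 8 laminae not captured gives 3036 − 8 = 3028 laminae in the record.

3028 laminae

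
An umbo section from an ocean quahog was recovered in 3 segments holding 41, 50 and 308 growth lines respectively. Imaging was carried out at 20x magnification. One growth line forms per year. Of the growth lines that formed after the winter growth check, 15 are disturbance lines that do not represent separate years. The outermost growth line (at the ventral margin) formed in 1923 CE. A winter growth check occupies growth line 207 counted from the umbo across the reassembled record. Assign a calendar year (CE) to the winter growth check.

Total growth lines = 41 + 50 + 308 = 399.
The winter growth check sits at growth line 207 from the umbo, so 399 − 207 = 192 growth lines formed after it.
Removing the 15 false growth lines leaves 192 − 15 = 177 true growth lines beyond the winter growth check.
Counting back 177 years from 1923 CE places the winter growth check in 1923 − 177 = 1746 CE.

1746 CE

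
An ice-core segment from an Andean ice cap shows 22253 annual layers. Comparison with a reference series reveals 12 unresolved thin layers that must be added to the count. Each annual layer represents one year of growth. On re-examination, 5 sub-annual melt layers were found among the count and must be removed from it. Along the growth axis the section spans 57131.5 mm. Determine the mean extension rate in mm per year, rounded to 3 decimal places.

2.567 mm per year

After corrections the count is 22253 − 5 + 12 = 22260 annual layers.
Mean rate = 57131.5 mm / 22260 years ≈ 2.567 mm per year.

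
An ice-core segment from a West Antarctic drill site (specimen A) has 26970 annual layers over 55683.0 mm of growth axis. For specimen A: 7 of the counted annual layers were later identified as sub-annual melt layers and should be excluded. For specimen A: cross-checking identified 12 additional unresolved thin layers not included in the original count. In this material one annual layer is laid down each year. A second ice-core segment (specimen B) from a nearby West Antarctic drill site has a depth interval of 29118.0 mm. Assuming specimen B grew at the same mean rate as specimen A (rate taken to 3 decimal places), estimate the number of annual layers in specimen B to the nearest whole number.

14108 annual layers

Specimen A: correcting the raw count gives 26970 − 7 + 12 = 26975 true annual layers.
A: Extension rate ≈ 55683.0 / 26975 = 2.064 mm/year.
Specimen B: 29118.0 mm / 2.064 mm per year = 14107.56 years ≈ 14108 annual layers.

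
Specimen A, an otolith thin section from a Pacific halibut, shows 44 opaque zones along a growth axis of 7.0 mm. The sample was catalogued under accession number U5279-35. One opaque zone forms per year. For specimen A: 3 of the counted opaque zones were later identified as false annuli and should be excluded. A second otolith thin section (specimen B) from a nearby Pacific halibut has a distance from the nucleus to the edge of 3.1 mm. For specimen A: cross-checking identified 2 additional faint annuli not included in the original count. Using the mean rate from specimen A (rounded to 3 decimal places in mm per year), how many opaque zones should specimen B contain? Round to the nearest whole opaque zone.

Specimen A: correcting the raw count gives 44 − 3 + 2 = 43 true opaque zones.
A: Extension rate ≈ 7.0 / 43 = 0.163 mm/year.
Specimen B: 3.1 mm / 0.163 mm per year = 19.02 years ≈ 19 opaque zones.

19 opaque zones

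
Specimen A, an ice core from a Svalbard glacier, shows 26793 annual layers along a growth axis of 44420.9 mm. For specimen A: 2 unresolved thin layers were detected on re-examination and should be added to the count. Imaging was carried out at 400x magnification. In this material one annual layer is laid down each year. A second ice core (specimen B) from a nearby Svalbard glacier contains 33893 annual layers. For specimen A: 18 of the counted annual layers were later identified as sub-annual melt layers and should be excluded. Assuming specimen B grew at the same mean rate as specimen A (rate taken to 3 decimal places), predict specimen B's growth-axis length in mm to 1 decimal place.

56228.5 mm

Specimen A: correcting the raw count gives 26793 − 18 + 2 = 26777 true annual layers.
A: Mean rate = 44420.9 mm / 26777 years ≈ 1.659 mm/yr.
B's length ≈ 1.659 × 33893 = 56228.5 mm.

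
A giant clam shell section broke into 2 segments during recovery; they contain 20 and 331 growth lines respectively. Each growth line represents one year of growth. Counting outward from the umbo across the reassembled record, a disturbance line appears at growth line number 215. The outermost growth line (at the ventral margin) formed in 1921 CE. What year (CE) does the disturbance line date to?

1785 CE

Total growth lines = 20 + 331 = 351.
The disturbance line sits at growth line 215 from the umbo, so 351 − 215 = 136 growth lines formed after it.
Counting back 136 years from 1921 CE places the disturbance line in 1921 − 136 = 1785 CE.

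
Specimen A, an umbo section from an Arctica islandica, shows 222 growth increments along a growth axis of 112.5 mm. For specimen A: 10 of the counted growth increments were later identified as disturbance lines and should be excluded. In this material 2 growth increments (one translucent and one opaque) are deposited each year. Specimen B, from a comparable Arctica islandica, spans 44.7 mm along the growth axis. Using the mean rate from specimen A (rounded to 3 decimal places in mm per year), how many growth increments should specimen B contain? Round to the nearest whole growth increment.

84 growth increments

Specimen A: correcting the raw count gives 222 − 10 = 212 true growth increments.
Specimen A: 212 growth increments at 2 per year is 212 / 2 = 106 years.
A: 112.5 mm over 106 years gives 112.5 / 106 ≈ 1.061 mm per year.
Specimen B: 44.7 mm / 1.061 mm per year = 42.13 years; at 2 growth increments per year that is 42.13 × 2 ≈ 84 growth increments.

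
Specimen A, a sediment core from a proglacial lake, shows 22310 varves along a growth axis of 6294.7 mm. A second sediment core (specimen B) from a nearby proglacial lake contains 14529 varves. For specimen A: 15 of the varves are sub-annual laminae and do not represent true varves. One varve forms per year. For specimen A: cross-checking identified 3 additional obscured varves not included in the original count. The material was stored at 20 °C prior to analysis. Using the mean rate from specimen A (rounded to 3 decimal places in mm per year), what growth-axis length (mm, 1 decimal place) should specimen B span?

Specimen A: adjusted count: 22310 − 15 + 3 = 22298 varves.
A: 6294.7 mm over 22298 years gives 6294.7 / 22298 ≈ 0.282 mm per year.
For B, 0.282 mm/year × 14529 years = 4097.2 mm.

4097.2 mm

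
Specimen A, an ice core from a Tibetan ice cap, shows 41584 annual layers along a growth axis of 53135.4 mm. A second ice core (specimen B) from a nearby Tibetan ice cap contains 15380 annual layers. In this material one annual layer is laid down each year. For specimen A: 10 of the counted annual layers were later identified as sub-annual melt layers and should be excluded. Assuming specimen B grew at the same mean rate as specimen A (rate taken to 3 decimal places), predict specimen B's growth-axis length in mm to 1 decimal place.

19655.6 mm

Specimen A: correcting the raw count gives 41584 − 10 = 41574 true annual layers.
A: Mean rate = 53135.4 mm / 41574 years ≈ 1.278 mm/yr.
Length of B = 1.278 × 15380 = 19655.6 mm.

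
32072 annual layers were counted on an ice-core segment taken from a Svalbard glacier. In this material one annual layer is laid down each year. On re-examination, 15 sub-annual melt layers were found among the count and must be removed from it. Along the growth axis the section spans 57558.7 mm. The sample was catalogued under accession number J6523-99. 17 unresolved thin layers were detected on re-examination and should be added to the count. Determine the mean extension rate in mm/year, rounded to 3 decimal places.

1.795 mm/year

Adjusted count: 32072 − 15 + 17 = 32074 annual layers.
Mean rate = 57558.7 mm / 32074 years ≈ 1.795 mm/year.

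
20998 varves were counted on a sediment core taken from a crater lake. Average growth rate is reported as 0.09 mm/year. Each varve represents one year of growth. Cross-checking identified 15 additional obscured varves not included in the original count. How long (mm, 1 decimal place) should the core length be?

After corrections the count is 20998 + 15 = 21013 varves.
21013 years at 0.09 mm/year gives 0.09 × 21013 = 1891.2 mm.

1891.2 mm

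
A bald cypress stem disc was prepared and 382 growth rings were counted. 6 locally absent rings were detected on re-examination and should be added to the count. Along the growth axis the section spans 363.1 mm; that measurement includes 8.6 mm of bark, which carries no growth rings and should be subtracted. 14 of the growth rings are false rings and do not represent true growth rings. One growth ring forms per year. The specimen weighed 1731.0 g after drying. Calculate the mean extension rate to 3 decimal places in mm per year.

0.948 mm per year

Correcting the raw count gives 382 − 14 + 6 = 374 true growth rings.
Net length = 363.1 − 8.6 = 354.5 mm.
354.5 mm over 374 years gives 354.5 / 374 ≈ 0.948 mm per year.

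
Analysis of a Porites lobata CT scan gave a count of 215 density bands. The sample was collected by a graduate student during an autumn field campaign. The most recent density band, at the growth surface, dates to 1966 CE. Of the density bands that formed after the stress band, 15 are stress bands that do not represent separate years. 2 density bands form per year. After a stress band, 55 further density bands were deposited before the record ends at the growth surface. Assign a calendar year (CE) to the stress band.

1946 CE

There are 55 density bands younger than the stress band.
Removing the 15 false density bands leaves 55 − 15 = 40 true density bands beyond the stress band.
Dividing by 2 density bands per year: 40 / 2 = 20 years.
Counting back 20 years from 1966 CE places the stress band in 1966 − 20 = 1946 CE.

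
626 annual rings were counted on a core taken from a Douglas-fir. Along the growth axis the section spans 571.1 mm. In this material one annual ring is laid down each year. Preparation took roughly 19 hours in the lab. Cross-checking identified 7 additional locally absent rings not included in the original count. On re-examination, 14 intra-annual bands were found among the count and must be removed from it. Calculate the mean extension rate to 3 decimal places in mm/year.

After corrections the count is 626 − 14 + 7 = 619 annual rings.
571.1 mm over 619 years gives 571.1 / 619 ≈ 0.923 mm/year.

0.923 mm/year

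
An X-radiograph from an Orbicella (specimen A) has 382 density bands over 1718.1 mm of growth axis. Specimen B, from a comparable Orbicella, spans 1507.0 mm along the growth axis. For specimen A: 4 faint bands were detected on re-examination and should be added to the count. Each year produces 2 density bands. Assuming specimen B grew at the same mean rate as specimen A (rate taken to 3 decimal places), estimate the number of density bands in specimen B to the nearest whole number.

339 density bands

Specimen A: after corrections the count is 382 + 4 = 386 density bands.
Specimen A: dividing by 2 density bands per year: 386 / 2 = 193 years.
A: 1718.1 mm over 193 years gives 1718.1 / 193 ≈ 8.902 mm per year.
For B, 1507.0 / 8.902 = 169.29 years; at 2 density bands per year that is 169.29 × 2 ≈ 339 density bands.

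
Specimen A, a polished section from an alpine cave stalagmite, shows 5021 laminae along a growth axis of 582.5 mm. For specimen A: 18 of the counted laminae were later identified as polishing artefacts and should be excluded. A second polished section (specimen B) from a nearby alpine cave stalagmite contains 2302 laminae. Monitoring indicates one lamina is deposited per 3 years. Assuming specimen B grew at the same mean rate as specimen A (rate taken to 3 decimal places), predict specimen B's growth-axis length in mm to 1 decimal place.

Specimen A: true lamina count = 5021 − 18 = 5003.
Specimen A: at 3 years per lamina, 5003 × 3 = 15009 years.
A: Extension rate ≈ 582.5 / 15009 = 0.039 mm/yr.
Specimen B: at 3 years per lamina, 2302 × 3 = 6906 years. For B, 0.039 mm/year × 6906 years = 269.3 mm.

269.3 mm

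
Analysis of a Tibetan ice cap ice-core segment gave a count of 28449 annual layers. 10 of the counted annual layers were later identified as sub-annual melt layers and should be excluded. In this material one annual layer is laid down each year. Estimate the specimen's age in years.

True annual layer count = 28449 − 10 = 28439.
With a one-to-one annual layer periodicity this is 28439 years.

28439 years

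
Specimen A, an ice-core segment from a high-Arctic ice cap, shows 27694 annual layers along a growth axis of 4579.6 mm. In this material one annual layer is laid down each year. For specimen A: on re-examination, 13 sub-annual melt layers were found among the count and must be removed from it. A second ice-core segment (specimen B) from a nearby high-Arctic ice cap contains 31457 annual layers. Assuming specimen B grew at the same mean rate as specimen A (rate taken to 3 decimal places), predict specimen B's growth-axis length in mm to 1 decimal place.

Specimen A: true annual layer count = 27694 − 13 = 27681.
A: Mean rate = 4579.6 mm / 27681 years ≈ 0.165 mm/yr.
Length of B = 0.165 × 31457 = 5190.4 mm.

5190.4 mm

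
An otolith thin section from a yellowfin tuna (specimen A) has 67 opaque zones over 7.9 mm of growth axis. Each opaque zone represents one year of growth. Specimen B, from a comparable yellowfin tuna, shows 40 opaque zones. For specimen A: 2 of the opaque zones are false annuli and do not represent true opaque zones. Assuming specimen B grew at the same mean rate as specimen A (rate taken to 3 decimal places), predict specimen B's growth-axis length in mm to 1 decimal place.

Specimen A: adjusted count: 67 − 2 = 65 opaque zones.
A: 7.9 mm over 65 years gives 7.9 / 65 ≈ 0.122 mm/yr.
B's length ≈ 0.122 × 40 = 4.9 mm.

4.9 mm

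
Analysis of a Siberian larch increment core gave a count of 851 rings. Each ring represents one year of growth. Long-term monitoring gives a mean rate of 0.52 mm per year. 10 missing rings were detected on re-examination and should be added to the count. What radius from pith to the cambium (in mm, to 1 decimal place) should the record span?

Adjusted count: 851 + 10 = 861 rings.
861 years at 0.52 mm/year gives 0.52 × 861 = 447.7 mm.

447.7 mm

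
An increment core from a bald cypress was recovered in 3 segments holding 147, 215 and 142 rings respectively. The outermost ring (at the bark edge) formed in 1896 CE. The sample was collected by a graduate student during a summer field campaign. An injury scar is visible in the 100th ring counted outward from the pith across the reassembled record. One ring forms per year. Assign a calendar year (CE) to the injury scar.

Total rings = 147 + 215 + 142 = 504.
The injury scar sits at ring 100 from the pith, so 504 − 100 = 404 rings formed after it.
Counting back 404 years from 1896 CE places the injury scar in 1896 − 404 = 1492 CE.

1492 CE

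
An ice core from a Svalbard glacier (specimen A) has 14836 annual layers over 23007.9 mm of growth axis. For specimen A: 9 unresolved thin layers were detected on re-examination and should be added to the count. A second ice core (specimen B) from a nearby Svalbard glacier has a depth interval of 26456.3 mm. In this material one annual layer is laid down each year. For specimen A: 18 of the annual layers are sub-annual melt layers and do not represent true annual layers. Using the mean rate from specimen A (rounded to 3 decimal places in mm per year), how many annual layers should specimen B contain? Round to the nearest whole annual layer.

Specimen A: after corrections the count is 14836 − 18 + 9 = 14827 annual layers.
A: 23007.9 mm over 14827 years gives 23007.9 / 14827 ≈ 1.552 mm/yr.
Specimen B: 26456.3 mm / 1.552 mm per year = 17046.59 years ≈ 17047 annual layers.

17047 annual layers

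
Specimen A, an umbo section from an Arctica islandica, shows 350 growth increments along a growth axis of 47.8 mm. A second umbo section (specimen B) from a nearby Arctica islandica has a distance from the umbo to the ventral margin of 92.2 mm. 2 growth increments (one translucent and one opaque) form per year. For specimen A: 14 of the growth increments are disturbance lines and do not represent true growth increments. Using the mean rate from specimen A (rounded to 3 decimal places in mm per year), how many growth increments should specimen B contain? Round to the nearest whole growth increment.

647 growth increments

Specimen A: true growth increment count = 350 − 14 = 336.
Specimen A: dividing by 2 growth increments per year: 336 / 2 = 168 years.
A: Mean rate = 47.8 mm / 168 years ≈ 0.285 mm/yr.
For B, 92.2 / 0.285 = 323.51 years; at 2 growth increments per year that is 323.51 × 2 ≈ 647 growth increments.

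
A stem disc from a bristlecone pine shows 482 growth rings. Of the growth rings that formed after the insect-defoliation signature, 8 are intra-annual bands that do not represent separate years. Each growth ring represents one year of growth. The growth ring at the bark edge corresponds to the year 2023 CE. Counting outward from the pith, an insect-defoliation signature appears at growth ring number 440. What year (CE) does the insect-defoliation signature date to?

1989 CE

The insect-defoliation signature sits at growth ring 440 from the pith, so 482 − 440 = 42 growth rings formed after it.
Removing the 8 false growth rings leaves 42 − 8 = 34 true growth rings beyond the insect-defoliation signature.
2023 − 34 = 1989 CE.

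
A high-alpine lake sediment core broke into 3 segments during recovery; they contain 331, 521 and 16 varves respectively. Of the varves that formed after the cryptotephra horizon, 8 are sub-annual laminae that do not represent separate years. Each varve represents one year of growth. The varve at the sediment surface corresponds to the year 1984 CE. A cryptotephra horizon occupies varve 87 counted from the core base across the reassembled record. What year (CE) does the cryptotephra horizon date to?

1211 CE

Total varves = 331 + 521 + 16 = 868.
868 − 87 = 781 varves lie beyond the cryptotephra horizon toward the sediment surface.
Removing the 8 false varves leaves 781 − 8 = 773 true varves beyond the cryptotephra horizon.
1984 − 773 = 1211 CE.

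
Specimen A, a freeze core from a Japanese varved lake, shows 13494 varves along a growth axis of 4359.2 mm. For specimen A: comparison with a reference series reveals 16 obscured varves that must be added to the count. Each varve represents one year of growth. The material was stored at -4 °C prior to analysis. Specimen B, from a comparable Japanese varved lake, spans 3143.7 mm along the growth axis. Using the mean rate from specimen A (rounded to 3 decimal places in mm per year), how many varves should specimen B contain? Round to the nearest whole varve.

Specimen A: true varve count = 13494 + 16 = 13510.
A: Mean rate = 4359.2 mm / 13510 years ≈ 0.323 mm/yr.
B spans 3143.7 / 0.323 = 9732.82 years ≈ 9733 varves.

9733 varves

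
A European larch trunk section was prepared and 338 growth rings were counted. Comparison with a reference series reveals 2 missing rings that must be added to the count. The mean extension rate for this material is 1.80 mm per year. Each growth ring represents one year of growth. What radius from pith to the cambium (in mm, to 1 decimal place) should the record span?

After corrections the count is 338 + 2 = 340 growth rings.
Length ≈ 1.80 × 340 = 612.0 mm.

612.0 mm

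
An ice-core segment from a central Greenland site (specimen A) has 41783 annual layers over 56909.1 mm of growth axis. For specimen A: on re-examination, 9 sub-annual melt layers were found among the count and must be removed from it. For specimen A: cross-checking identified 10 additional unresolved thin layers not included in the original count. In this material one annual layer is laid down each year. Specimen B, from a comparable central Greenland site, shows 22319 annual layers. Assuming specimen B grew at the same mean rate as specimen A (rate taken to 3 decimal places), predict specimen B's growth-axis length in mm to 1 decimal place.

Specimen A: true annual layer count = 41783 − 9 + 10 = 41784.
A: Extension rate ≈ 56909.1 / 41784 = 1.362 mm/yr.
B's length ≈ 1.362 × 22319 = 30398.5 mm.

30398.5 mm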